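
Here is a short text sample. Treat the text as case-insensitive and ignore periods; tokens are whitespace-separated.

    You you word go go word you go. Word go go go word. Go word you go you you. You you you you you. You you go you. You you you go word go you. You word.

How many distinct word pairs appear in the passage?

8

37 tokens → 36 bigram windows in total.
Repeated bigrams (each contributes count−1 duplicates):
  you you: 13
  go word: 5
  word go: 4
  you go: 4
  go go: 3
  go you: 3
  word you: 2
  you word: 2
28 duplicate windows → 36 − 28 = 8 distinct.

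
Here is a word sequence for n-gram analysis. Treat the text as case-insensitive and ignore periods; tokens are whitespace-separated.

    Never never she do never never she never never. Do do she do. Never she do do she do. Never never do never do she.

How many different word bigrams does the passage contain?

25 tokens → 24 bigram windows in total.
Repeated bigrams (each contributes count−1 duplicates):
  do never: 4
  never never: 4
  she do: 4
  do she: 3
  never do: 3
  never she: 3
  do do: 2
16 duplicate windows → 24 − 16 = 8 distinct.

8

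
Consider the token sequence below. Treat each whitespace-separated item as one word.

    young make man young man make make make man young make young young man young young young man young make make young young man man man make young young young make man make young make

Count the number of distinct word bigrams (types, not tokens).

35 tokens → 34 bigram windows in total.
Repeated bigrams (each contributes count−1 duplicates):
  young young: 6
  young make: 5
  make young: 4
  man young: 4
  young man: 4
  make make: 3
  make man: 3
  man make: 3
  … (1 more repeated)
25 duplicate windows → 34 − 25 = 9 distinct.

9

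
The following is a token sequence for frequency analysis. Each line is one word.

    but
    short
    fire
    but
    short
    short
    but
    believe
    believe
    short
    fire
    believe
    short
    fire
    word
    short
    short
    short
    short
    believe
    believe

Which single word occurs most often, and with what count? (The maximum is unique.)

Unigram frequencies (highest first):
  short: 9
  believe: 5
  but: 3
  fire: 3
  word: 1

"short", 9 times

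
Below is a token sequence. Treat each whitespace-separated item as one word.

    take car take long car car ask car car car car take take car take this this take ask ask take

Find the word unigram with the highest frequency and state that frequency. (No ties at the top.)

"car", 8 times

Unigram frequencies (highest first):
  car: 8
  take: 7
  ask: 3
  this: 2
  long: 1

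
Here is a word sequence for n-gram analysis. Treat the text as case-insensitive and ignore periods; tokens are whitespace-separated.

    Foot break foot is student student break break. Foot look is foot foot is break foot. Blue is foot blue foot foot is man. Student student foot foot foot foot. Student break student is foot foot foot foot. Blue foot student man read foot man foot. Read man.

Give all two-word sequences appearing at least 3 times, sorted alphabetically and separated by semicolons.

break foot; foot blue; foot foot; foot is; is foot

Bigram counts meeting the condition (at least 3 times):
  break foot: 3
  foot blue: 3
  foot foot: 8
  foot is: 3
  is foot: 3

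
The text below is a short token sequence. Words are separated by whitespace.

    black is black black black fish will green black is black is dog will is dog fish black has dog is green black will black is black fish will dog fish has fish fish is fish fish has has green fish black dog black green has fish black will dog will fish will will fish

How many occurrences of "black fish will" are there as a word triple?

Scanning the 53 overlapping trigram windows for "black fish will":
  position 5–7: black fish will
  position 27–29: black fish will

2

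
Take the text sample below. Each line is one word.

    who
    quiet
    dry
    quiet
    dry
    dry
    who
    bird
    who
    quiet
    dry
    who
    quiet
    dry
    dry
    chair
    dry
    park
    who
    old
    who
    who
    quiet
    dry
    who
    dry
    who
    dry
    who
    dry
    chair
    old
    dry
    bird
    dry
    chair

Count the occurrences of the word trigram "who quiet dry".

Scanning the 34 overlapping trigram windows for "who quiet dry":
  position 1–3: who quiet dry
  position 9–11: who quiet dry
  position 12–14: who quiet dry
  position 22–24: who quiet dry

4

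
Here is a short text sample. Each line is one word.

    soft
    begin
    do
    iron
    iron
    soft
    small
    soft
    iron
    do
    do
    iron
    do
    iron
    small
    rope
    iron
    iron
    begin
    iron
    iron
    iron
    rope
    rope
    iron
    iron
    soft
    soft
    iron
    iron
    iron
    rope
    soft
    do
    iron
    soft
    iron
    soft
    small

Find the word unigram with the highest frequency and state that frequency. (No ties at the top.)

Unigram frequencies (highest first):
  iron: 17
  soft: 8
  do: 5
  rope: 4
  small: 3
  begin: 2

"iron", 17 times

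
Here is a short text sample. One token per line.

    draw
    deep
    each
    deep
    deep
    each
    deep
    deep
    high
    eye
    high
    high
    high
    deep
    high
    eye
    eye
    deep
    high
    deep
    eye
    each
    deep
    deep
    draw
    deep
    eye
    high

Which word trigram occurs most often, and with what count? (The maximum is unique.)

Trigram frequencies (highest first):
  each deep deep: 3
  deep each deep: 2
  deep high eye: 2
  draw deep each: 1
  deep deep each: 1
  deep deep high: 1
  … (16 more, each ≤ 1)

"each deep deep", 3 times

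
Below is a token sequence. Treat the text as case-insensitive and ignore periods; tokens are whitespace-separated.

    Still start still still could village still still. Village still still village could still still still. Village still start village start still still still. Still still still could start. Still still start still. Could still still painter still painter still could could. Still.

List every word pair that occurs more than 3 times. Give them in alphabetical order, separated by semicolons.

Bigram counts meeting the condition (more than 3 times):
  start still: 4
  still could: 4
  still still: 12

start still; still could; still still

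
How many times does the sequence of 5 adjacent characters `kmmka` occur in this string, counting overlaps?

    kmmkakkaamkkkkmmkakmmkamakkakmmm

Sliding a length-5 window over the 32 characters (28 positions):
  position 1–5: kmmka
  position 14–18: kmmka
  position 19–23: kmmka

3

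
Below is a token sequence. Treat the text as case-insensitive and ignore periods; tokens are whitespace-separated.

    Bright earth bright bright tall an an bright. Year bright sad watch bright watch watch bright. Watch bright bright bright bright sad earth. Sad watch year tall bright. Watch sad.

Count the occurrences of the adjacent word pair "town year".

Scanning the 29 overlapping bigram windows for "town year":
  (none found)

0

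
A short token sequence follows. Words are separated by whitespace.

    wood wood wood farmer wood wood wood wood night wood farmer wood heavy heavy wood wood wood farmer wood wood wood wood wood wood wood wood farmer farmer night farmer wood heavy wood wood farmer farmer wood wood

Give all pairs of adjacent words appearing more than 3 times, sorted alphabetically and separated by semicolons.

Bigram counts meeting the condition (more than 3 times):
  farmer wood: 5
  wood farmer: 5
  wood wood: 16

farmer wood; wood farmer; wood wood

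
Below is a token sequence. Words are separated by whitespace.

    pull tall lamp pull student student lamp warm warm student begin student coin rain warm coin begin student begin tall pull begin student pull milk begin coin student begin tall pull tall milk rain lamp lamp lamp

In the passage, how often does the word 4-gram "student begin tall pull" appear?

2

Scanning the 34 overlapping 4-gram windows for "student begin tall pull":
  position 18–21: student begin tall pull
  position 28–31: student begin tall pull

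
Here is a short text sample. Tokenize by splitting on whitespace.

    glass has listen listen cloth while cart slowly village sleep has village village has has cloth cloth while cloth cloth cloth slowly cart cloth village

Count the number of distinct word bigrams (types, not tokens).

21

25 tokens → 24 bigram windows in total.
Repeated bigrams (each contributes count−1 duplicates):
  cloth cloth: 3
  cloth while: 2
3 duplicate windows → 24 − 3 = 21 distinct.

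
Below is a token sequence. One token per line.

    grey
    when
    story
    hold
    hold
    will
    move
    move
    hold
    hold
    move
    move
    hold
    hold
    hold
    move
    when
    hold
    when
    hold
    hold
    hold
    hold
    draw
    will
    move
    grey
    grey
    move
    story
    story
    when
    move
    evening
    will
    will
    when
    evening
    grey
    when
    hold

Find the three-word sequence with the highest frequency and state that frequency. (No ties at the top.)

Trigram frequencies (highest first):
  hold hold hold: 3
  move move hold: 2
  move hold hold: 2
  hold hold move: 2
  grey when story: 1
  when story hold: 1
  … (28 more, each ≤ 1)

"hold hold hold", 3 times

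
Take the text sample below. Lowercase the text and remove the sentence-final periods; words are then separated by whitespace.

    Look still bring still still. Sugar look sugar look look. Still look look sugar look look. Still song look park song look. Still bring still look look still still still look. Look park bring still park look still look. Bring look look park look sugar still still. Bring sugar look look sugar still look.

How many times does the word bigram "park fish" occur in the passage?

Scanning the 53 overlapping bigram windows for "park fish":
  (none found)

0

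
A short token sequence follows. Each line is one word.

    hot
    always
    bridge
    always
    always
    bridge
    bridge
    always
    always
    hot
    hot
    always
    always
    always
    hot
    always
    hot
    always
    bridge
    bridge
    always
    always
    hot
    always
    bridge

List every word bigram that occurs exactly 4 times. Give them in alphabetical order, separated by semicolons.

Bigram counts meeting the condition (exactly 4 times):
  always bridge: 4
  always hot: 4

always bridge; always hot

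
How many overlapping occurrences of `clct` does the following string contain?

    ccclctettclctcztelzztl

Sliding a length-4 window over the 22 characters (19 positions):
  position 3–6: clct
  position 10–13: clct

2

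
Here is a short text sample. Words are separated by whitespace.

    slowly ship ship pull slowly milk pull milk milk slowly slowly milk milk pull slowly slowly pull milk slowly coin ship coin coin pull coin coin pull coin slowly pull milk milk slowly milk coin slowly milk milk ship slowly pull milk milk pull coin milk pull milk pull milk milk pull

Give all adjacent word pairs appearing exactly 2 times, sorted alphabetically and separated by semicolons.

coin coin; coin pull; coin slowly; pull slowly; slowly slowly

Bigram counts meeting the condition (exactly 2 times):
  coin coin: 2
  coin pull: 2
  coin slowly: 2
  pull slowly: 2
  slowly slowly: 2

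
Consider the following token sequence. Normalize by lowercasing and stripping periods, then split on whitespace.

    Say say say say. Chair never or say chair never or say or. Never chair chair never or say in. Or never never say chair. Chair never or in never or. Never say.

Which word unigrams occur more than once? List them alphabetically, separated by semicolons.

Unigram counts meeting the condition (more than once):
  chair: 6
  in: 2
  never: 9
  or: 7
  say: 9

chair; in; never; or; say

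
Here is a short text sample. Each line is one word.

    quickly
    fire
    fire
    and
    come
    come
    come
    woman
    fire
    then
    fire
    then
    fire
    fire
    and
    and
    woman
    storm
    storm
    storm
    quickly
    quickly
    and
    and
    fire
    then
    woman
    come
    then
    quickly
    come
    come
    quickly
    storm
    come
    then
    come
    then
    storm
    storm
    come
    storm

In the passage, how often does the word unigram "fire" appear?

7

Scanning the 42 tokens for "fire":
  position 2: fire
  position 3: fire
  position 9: fire
  position 11: fire
  position 13: fire
  position 14: fire
  position 25: fire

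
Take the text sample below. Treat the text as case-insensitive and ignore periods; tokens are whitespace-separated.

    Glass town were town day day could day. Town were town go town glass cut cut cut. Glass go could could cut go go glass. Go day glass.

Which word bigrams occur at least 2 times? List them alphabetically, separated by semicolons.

cut cut; glass go; town were; were town

Bigram counts meeting the condition (at least 2 times):
  cut cut: 2
  glass go: 2
  town were: 2
  were town: 2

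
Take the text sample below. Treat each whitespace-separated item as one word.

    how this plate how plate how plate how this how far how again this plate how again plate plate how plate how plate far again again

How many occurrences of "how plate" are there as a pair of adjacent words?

4

Scanning the 25 overlapping bigram windows for "how plate":
  position 4–5: how plate
  position 6–7: how plate
  position 20–21: how plate
  position 22–23: how plate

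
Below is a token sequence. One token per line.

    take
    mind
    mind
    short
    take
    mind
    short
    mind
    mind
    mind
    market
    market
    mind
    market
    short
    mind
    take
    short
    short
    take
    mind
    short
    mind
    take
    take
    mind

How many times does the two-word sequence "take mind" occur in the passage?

4

Scanning the 25 overlapping bigram windows for "take mind":
  position 1–2: take mind
  position 5–6: take mind
  position 20–21: take mind
  position 25–26: take mind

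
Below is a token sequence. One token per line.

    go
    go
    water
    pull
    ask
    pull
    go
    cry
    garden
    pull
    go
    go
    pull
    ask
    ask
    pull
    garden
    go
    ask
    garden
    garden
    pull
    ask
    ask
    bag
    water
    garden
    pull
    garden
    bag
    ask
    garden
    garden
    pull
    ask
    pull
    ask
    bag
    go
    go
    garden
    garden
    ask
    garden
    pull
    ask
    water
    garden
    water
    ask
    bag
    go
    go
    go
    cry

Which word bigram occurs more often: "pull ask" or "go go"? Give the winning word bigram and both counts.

"pull ask" (6 vs 5)

"pull ask": 6 occurrences
"go go": 5 occurrences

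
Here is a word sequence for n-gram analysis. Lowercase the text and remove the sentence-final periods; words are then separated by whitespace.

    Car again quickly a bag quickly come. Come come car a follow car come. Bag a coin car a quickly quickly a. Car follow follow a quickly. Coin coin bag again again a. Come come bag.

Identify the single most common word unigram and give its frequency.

Unigram frequencies (highest first):
  a: 7
  come: 6
  car: 5
  quickly: 5
  bag: 4
  again: 3
  … (2 more, each ≤ 3)

"a", 7 times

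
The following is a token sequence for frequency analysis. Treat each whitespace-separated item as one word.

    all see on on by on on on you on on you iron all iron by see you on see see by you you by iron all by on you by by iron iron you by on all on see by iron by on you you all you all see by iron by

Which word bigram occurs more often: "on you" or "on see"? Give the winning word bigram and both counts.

"on you" (4 vs 2)

"on you": 4 occurrences
"on see": 2 occurrences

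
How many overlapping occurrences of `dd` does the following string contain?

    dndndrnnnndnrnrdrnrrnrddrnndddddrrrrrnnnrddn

6

Sliding a length-2 window over the 44 characters (43 positions):
  position 23–24: dd
  position 28–29: dd
  position 29–30: dd
  position 30–31: dd
  position 31–32: dd
  position 42–43: dd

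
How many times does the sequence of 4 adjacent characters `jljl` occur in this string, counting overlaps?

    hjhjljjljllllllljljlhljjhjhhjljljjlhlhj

Sliding a length-4 window over the 39 characters (36 positions):
  position 7–10: jljl
  position 17–20: jljl
  position 29–32: jljl

3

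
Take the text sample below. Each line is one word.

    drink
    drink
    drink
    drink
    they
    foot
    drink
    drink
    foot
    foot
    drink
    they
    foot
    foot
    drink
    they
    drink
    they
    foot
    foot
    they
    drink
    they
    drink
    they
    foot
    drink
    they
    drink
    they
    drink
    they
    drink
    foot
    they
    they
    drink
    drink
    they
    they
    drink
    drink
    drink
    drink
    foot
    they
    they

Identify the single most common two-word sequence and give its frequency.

Bigram frequencies (highest first):
  drink they: 10
  drink drink: 8
  they drink: 8
  they foot: 4
  foot drink: 4
  drink foot: 3
  … (3 more, each ≤ 3)

"drink they", 10 times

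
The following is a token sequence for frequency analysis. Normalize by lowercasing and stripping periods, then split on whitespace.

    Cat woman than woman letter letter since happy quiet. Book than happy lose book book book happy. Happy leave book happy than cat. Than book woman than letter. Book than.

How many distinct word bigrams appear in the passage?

30 tokens → 29 bigram windows in total.
Repeated bigrams (each contributes count−1 duplicates):
  book book: 2
  book happy: 2
  book than: 2
  woman than: 2
4 duplicate windows → 29 − 4 = 25 distinct.

25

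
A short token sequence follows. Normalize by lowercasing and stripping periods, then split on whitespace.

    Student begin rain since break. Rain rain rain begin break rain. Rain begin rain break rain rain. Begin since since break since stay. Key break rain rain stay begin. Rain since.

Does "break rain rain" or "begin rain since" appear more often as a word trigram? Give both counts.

"break rain rain": 4 occurrences
"begin rain since": 2 occurrences

"break rain rain" (4 vs 2)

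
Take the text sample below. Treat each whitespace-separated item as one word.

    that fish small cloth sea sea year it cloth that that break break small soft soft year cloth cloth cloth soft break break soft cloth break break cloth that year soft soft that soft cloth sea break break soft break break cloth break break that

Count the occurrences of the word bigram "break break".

6

Scanning the 44 overlapping bigram windows for "break break":
  position 12–13: break break
  position 22–23: break break
  position 26–27: break break
  position 37–38: break break
  position 40–41: break break
  position 43–44: break break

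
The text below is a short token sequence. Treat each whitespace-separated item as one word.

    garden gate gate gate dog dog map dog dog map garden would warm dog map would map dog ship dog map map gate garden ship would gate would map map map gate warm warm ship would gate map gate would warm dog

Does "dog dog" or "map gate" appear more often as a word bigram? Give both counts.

"map gate" (3 vs 2)

"dog dog": 2 occurrences
"map gate": 3 occurrences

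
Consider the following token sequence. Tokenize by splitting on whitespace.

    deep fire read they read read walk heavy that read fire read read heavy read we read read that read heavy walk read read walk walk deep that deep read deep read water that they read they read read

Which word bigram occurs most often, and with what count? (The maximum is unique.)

"read read", 5 times

Bigram frequencies (highest first):
  read read: 5
  they read: 3
  fire read: 2
  read they: 2
  read walk: 2
  that read: 2
  … (20 more, each ≤ 2)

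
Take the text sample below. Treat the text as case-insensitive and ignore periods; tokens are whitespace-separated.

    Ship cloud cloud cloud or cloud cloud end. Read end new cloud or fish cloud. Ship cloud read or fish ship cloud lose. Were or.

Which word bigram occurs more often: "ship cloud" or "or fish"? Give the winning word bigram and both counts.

"ship cloud": 3 occurrences
"or fish": 2 occurrences

"ship cloud" (3 vs 2)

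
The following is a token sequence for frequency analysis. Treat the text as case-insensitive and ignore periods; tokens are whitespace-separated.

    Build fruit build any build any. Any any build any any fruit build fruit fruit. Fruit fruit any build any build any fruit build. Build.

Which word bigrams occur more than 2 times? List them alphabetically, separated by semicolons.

any any; any build; build any; fruit build; fruit fruit

Bigram counts meeting the condition (more than 2 times):
  any any: 3
  any build: 4
  build any: 5
  fruit build: 3
  fruit fruit: 3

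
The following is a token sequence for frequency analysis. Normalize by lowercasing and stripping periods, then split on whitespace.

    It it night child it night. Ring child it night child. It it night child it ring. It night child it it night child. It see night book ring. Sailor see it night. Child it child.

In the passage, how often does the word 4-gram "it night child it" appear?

6

Scanning the 33 overlapping 4-gram windows for "it night child it":
  position 2–5: it night child it
  position 9–12: it night child it
  position 13–16: it night child it
  position 18–21: it night child it
  position 22–25: it night child it
  position 32–35: it night child it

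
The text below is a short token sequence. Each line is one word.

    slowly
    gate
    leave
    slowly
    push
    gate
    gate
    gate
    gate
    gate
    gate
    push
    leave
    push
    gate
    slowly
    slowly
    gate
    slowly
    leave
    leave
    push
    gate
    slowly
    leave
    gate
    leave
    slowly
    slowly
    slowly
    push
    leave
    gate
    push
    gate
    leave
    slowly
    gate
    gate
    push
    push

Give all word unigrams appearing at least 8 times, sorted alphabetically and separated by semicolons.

Unigram counts meeting the condition (at least 8 times):
  gate: 15
  leave: 8
  push: 8
  slowly: 10

gate; leave; push; slowly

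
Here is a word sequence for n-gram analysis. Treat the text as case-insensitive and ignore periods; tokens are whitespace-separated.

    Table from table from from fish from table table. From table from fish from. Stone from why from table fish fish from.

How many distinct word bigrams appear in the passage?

22 tokens → 21 bigram windows in total.
Repeated bigrams (each contributes count−1 duplicates):
  from table: 4
  table from: 4
  fish from: 3
  from fish: 2
9 duplicate windows → 21 − 9 = 12 distinct.

12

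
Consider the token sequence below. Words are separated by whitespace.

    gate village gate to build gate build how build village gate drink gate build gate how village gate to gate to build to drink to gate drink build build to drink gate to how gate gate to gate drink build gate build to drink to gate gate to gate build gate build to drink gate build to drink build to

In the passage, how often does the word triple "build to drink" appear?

5

Scanning the 58 overlapping trigram windows for "build to drink":
  position 22–24: build to drink
  position 29–31: build to drink
  position 42–44: build to drink
  position 52–54: build to drink
  position 56–58: build to drink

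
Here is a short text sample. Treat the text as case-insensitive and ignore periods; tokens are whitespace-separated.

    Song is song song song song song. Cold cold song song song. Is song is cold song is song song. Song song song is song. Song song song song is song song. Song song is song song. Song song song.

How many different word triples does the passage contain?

40 tokens → 38 trigram windows in total.
Repeated trigrams (each contributes count−1 duplicates):
  song song song: 15
  song is song: 6
  is song song: 5
  song song is: 4
26 duplicate windows → 38 − 26 = 12 distinct.

12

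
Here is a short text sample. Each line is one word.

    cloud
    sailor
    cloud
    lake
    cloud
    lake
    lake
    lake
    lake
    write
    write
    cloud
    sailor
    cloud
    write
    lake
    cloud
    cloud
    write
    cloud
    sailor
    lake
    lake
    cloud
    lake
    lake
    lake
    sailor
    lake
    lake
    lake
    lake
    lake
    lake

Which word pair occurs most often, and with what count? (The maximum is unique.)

Bigram frequencies (highest first):
  lake lake: 11
  cloud sailor: 3
  cloud lake: 3
  lake cloud: 3
  sailor cloud: 2
  write cloud: 2
  … (7 more, each ≤ 2)

"lake lake", 11 times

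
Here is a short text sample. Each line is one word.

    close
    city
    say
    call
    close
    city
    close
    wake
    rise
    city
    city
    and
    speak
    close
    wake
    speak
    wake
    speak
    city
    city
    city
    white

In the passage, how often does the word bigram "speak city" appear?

1

Scanning the 21 overlapping bigram windows for "speak city":
  position 18–19: speak city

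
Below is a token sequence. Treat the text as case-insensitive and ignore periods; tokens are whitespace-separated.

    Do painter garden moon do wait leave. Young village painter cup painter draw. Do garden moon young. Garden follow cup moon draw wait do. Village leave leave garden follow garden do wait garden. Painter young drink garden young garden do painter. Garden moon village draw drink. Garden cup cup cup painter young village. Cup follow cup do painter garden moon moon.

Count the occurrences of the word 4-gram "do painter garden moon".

Scanning the 58 overlapping 4-gram windows for "do painter garden moon":
  position 1–4: do painter garden moon
  position 40–43: do painter garden moon
  position 57–60: do painter garden moon

3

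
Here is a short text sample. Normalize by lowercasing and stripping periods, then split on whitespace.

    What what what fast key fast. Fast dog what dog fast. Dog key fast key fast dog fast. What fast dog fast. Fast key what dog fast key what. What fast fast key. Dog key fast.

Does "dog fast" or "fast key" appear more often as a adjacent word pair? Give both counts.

"dog fast": 4 occurrences
"fast key": 5 occurrences

"fast key" (5 vs 4)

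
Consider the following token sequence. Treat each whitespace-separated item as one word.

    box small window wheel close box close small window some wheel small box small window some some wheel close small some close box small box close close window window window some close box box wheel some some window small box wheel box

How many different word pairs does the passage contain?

42 tokens → 41 bigram windows in total.
Repeated bigrams (each contributes count−1 duplicates):
  box small: 3
  close box: 3
  small box: 3
  small window: 3
  window some: 3
  box close: 2
  box wheel: 2
  close small: 2
  … (5 more repeated)
18 duplicate windows → 41 − 18 = 23 distinct.

23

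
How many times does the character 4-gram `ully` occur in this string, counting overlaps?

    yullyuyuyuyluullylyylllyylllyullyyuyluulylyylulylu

Sliding a length-4 window over the 50 characters (47 positions):
  position 2–5: ully
  position 14–17: ully
  position 30–33: ully

3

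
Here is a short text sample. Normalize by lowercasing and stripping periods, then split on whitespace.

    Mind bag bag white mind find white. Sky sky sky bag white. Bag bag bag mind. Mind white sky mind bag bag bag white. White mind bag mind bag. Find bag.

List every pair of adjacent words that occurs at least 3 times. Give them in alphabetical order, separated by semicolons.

bag bag; bag white; mind bag

Bigram counts meeting the condition (at least 3 times):
  bag bag: 5
  bag white: 3
  mind bag: 4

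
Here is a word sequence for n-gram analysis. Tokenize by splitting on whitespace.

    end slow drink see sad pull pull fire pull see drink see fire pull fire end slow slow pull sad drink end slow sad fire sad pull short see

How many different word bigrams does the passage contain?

29 tokens → 28 bigram windows in total.
Repeated bigrams (each contributes count−1 duplicates):
  end slow: 3
  drink see: 2
  fire pull: 2
  pull fire: 2
  sad pull: 2
6 duplicate windows → 28 − 6 = 22 distinct.

22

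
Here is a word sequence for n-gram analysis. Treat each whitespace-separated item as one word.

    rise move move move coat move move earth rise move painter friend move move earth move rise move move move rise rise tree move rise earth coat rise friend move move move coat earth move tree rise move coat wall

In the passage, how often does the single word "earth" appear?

4

Scanning the 40 tokens for "earth":
  position 8: earth
  position 15: earth
  position 26: earth
  position 34: earth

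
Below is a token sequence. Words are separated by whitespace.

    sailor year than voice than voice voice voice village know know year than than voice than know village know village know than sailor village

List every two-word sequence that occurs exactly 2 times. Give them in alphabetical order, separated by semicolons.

know village; voice than; voice voice; year than

Bigram counts meeting the condition (exactly 2 times):
  know village: 2
  voice than: 2
  voice voice: 2
  year than: 2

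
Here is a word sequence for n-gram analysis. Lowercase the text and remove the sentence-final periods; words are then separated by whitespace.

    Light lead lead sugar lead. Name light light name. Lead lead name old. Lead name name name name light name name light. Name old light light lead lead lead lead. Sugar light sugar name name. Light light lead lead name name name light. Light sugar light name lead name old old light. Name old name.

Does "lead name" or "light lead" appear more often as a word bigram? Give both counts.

"lead name" (5 vs 3)

"lead name": 5 occurrences
"light lead": 3 occurrences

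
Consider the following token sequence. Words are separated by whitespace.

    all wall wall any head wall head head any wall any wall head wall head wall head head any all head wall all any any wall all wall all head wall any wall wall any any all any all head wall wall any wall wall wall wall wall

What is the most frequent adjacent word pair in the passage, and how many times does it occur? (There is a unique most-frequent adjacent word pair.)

"wall wall", 7 times

Bigram frequencies (highest first):
  wall wall: 7
  head wall: 6
  wall any: 5
  any wall: 5
  wall head: 4
  any all: 3
  … (8 more, each ≤ 3)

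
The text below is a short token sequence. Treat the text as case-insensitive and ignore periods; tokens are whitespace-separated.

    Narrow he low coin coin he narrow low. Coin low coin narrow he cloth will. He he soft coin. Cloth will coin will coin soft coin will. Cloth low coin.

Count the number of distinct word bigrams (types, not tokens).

21

30 tokens → 29 bigram windows in total.
Repeated bigrams (each contributes count−1 duplicates):
  low coin: 4
  cloth will: 2
  coin will: 2
  narrow he: 2
  soft coin: 2
  will coin: 2
8 duplicate windows → 29 − 8 = 21 distinct.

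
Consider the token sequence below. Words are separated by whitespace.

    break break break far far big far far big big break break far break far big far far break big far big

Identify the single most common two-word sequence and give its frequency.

"far big", 4 times

Bigram frequencies (highest first):
  far big: 4
  break break: 3
  break far: 3
  far far: 3
  big far: 3
  far break: 2
  … (3 more, each ≤ 1)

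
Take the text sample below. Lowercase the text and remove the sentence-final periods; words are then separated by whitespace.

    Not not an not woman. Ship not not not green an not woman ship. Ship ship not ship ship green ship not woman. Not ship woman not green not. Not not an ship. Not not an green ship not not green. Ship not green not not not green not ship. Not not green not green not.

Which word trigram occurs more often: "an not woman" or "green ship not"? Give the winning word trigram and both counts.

"an not woman": 2 occurrences
"green ship not": 3 occurrences

"green ship not" (3 vs 2)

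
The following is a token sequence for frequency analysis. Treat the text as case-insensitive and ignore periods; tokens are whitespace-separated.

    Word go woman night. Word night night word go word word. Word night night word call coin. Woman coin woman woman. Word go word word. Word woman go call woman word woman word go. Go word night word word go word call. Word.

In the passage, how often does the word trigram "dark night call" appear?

Scanning the 41 overlapping trigram windows for "dark night call":
  (none found)

0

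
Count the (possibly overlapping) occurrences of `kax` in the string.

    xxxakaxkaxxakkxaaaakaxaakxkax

4

Sliding a length-3 window over the 29 characters (27 positions):
  position 5–7: kax
  position 8–10: kax
  position 20–22: kax
  position 27–29: kax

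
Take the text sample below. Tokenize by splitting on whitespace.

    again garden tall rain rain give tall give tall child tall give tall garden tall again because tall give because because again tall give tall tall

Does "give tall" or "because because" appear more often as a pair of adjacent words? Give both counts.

"give tall" (4 vs 1)

"give tall": 4 occurrences
"because because": 1 occurrence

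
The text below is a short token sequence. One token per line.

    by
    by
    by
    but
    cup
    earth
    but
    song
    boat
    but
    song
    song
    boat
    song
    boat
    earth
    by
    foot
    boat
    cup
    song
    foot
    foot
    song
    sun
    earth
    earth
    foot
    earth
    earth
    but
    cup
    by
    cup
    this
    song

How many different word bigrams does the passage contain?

28

36 tokens → 35 bigram windows in total.
Repeated bigrams (each contributes count−1 duplicates):
  song boat: 3
  but cup: 2
  but song: 2
  by by: 2
  earth but: 2
  earth earth: 2
7 duplicate windows → 35 − 7 = 28 distinct.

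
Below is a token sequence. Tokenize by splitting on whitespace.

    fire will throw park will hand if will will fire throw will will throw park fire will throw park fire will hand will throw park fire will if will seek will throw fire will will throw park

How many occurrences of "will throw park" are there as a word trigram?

5

Scanning the 35 overlapping trigram windows for "will throw park":
  position 2–4: will throw park
  position 13–15: will throw park
  position 17–19: will throw park
  position 23–25: will throw park
  position 35–37: will throw park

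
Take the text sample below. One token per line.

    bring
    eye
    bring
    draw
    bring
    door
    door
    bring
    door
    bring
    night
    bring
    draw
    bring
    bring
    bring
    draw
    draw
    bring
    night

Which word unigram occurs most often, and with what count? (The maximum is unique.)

Unigram frequencies (highest first):
  bring: 10
  draw: 4
  door: 3
  night: 2
  eye: 1

"bring", 10 times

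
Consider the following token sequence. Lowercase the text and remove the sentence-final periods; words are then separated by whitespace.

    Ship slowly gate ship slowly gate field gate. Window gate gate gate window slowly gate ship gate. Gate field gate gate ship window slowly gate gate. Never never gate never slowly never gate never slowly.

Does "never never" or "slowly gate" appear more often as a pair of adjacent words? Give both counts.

"never never": 1 occurrence
"slowly gate": 4 occurrences

"slowly gate" (4 vs 1)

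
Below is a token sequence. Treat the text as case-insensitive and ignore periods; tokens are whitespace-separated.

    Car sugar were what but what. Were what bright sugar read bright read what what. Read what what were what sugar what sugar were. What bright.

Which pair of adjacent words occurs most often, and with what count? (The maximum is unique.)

Bigram frequencies (highest first):
  were what: 4
  sugar were: 2
  what were: 2
  what bright: 2
  read what: 2
  what what: 2
  … (10 more, each ≤ 2)

"were what", 4 times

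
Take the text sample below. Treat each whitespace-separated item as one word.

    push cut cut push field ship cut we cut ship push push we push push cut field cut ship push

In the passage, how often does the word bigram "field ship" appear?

1

Scanning the 19 overlapping bigram windows for "field ship":
  position 5–6: field ship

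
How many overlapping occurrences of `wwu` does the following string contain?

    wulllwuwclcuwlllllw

0

Sliding a length-3 window over the 19 characters (17 positions):
  (no match at any position)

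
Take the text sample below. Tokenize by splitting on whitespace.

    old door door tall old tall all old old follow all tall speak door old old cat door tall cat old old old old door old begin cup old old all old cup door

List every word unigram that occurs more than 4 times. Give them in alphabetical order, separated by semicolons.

Unigram counts meeting the condition (more than 4 times):
  door: 6
  old: 14

door; old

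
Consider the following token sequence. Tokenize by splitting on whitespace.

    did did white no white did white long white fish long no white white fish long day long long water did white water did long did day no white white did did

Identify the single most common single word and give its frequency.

Unigram frequencies (highest first):
  white: 9
  did: 8
  long: 6
  no: 3
  fish: 2
  day: 2
  … (1 more, each ≤ 2)

"white", 9 times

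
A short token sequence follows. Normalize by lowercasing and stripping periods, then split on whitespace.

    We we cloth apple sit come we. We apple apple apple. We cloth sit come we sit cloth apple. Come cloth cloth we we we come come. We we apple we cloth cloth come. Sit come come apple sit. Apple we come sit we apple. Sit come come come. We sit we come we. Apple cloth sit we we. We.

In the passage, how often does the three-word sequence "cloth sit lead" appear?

Scanning the 58 overlapping trigram windows for "cloth sit lead":
  (none found)

0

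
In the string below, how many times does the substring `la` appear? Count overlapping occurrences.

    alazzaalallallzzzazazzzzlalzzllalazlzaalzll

Sliding a length-2 window over the 43 characters (42 positions):
  position 2–3: la
  position 8–9: la
  position 11–12: la
  position 25–26: la
  position 31–32: la
  position 33–34: la

6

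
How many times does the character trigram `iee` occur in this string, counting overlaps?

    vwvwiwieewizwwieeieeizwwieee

Sliding a length-3 window over the 28 characters (26 positions):
  position 7–9: iee
  position 15–17: iee
  position 18–20: iee
  position 25–27: iee

4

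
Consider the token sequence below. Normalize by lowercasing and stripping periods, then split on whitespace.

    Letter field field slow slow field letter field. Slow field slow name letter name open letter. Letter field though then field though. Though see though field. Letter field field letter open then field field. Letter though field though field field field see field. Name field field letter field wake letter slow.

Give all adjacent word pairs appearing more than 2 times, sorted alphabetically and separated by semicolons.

field field; field letter; field slow; field though; letter field; though field

Bigram counts meeting the condition (more than 2 times):
  field field: 6
  field letter: 5
  field slow: 3
  field though: 3
  letter field: 5
  though field: 3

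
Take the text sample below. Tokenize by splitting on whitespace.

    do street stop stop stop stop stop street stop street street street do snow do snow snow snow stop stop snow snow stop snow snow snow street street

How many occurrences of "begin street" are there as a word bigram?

0

Scanning the 27 overlapping bigram windows for "begin street":
  (none found)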